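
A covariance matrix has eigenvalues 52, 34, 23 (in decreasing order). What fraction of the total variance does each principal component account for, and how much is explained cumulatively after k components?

Step 1 — total variance = trace(Sigma) = Σ λ_i = 52 + 34 + 23 = 109.

Step 2 — fraction explained by component i = λ_i / Σ λ:
  PC1: 52/109 = 0.4771
  PC2: 34/109 = 0.3119
  PC3: 23/109 = 0.211

Step 3 — cumulative fraction after k components = (λ_1 + ... + λ_k) / Σ λ:
  k = 1: 52/109 = 0.4771
  k = 2: (52 + 34)/109 = 86/109 = 0.789
  k = 3: (52 + 34 + 23)/109 = 109/109 = 1

Summary (fraction, with percent):

explained: PC1 0.4771 (47.71%), PC2 0.3119 (31.19%), PC3 0.211 (21.1%);  cumulative: 0.4771, 0.789, 1


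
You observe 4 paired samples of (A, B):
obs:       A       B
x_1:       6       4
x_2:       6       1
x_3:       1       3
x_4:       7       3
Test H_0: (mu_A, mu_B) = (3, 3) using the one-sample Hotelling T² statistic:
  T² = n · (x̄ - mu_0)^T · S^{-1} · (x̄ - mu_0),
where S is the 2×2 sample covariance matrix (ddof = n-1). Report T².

Step 1 — sample mean vector:
  mean(A) = (6 + 6 + 1 + 7) / 4 = 20/4 = 5
  mean(B) = (4 + 1 + 3 + 3) / 4 = 11/4 = 2.75
  x̄ = (5, 2.75),  deviation x̄ - mu_0 = (5, 2.75) - (3, 3) = (2, -0.25).

Step 2 — sample covariance matrix, S[i,j] = (1/(n-1)) · Σ_k (x_{k,i} - mean_i) · (x_{k,j} - mean_j), divisor n-1 = 3:
  S[A,A] = ((1)·(1) + (1)·(1) + (-4)·(-4) + (2)·(2)) / 3 = 22/3 = 7.3333
  S[A,B] = ((1)·(1.25) + (1)·(-1.75) + (-4)·(0.25) + (2)·(0.25)) / 3 = -1/3 = -0.3333
  S[B,B] = ((1.25)·(1.25) + (-1.75)·(-1.75) + (0.25)·(0.25) + (0.25)·(0.25)) / 3 = 4.75/3 = 1.5833
  S = [[7.3333, -0.3333],
 [-0.3333, 1.5833]].

Step 3 — invert S. det(S) = 7.3333·1.5833 - (-0.3333)² = 11.5.
  S^{-1} = (1/det) · [[d, -b], [-b, a]] = [[0.1377, 0.029],
 [0.029, 0.6377]].

Step 4 — quadratic form (x̄ - mu_0)^T · S^{-1} · (x̄ - mu_0):
  S^{-1} · (x̄ - mu_0) = (0.2681, -0.1014),
  (x̄ - mu_0)^T · [...] = (2)·(0.2681) + (-0.25)·(-0.1014) = 0.5616.

Step 5 — scale by n: T² = 4 · 0.5616 = 2.2464.

T² ≈ 2.2464


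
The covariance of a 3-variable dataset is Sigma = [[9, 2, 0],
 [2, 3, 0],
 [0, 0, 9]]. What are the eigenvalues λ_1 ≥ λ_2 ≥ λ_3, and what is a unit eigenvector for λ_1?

Step 1 — characteristic polynomial p(λ) = det(λI - Sigma) = λ³ - tr·λ² + c_1·λ - det, where tr = trace, c_1 = sum of the principal 2×2 minors, det = det(Sigma):
  tr = 9 + 3 + 9 = 21,
  c_1 = (9·3 - (2)²) + (9·9 - (0)²) + (3·9 - (0)²) = 23 + 81 + 27 = 131,
  det = 9·(3·9 - (0)²) - (2)·((2)·9 - (0)·(0)) + (0)·((2)·(0) - 3·(0)) = 9·(27) - (2)·(18) + (0)·(0) = 207.
  So p(λ) = λ³ - 21λ² + 131λ - 207.
Step 2 — look for an integer root (rational root theorem: any rational root is an integer divisor of 207). Testing λ = 9:
  p(9) = 729 - 1701 + 1179 - 207 = 0  ✓
  Dividing out (λ - 9): p(λ) = (λ - 9)(λ² - 12λ + 23).
Step 3 — remaining eigenvalues from the quadratic λ² - 12λ + 23 = 0:
  Δ = 12² - 4·23 = 144 - 92 = 52,  λ = (12 ± √52)/2 = (12 ± 7.2111)/2 ≈ 9.6056 or 2.3944.
  Sorted: λ_1 = 9.6056,  λ_2 = 9,  λ_3 = 2.3944  (check: sum = 21 = tr ✓).

Step 4 — unit eigenvector for λ_1 ≈ 9.6056: v spans the null space of (Sigma - λ_1 I), whose rows are
  r_1 = (-0.6056, 2, 0),  r_2 = (2, -6.6056, 0),  r_3 = (0, 0, -0.6056).
  v is orthogonal to every row, so take v ∝ r_1 × r_3 = ((2)·(-0.6056) - (0)·(0), (0)·(0) - (-0.6056)·(-0.6056), (-0.6056)·(0) - (2)·(0)) ≈ (-1.2111, -0.3667, 0).
  Rescale (multiply by -1 so the first nonzero entry is positive): u = (1.2111, 0.3667, 0).
  ||u|| = √((1.2111)² + (0.3667)² + (0)²) = √(1.6012) ≈ 1.2654,  v_1 = u/||u|| ≈ (0.9571, 0.2898, 0) (||v_1|| = 1).

λ_1 = 9.6056,  λ_2 = 9,  λ_3 = 2.3944;  v_1 ≈ (0.9571, 0.2898, 0)


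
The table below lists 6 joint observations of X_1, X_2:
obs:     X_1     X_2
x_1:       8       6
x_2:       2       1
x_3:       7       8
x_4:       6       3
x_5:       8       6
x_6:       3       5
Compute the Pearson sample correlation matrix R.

Step 1 — column means:
  mean(X_1) = (8 + 2 + 7 + 6 + 8 + 3) / 6 = 34/6 = 5.6667
  mean(X_2) = (6 + 1 + 8 + 3 + 6 + 5) / 6 = 29/6 = 4.8333

Step 2 — sample variances and covariances s[i,j] = (1/(n-1)) · Σ_k (x_{k,i} - mean_i) · (x_{k,j} - mean_j), with n-1 = 5:
  s[X_1,X_1] = ((2.3333)·(2.3333) + (-3.6667)·(-3.6667) + (1.3333)·(1.3333) + (0.3333)·(0.3333) + (2.3333)·(2.3333) + (-2.6667)·(-2.6667)) / 5 = 33.3333/5 = 6.6667
  s[X_1,X_2] = ((2.3333)·(1.1667) + (-3.6667)·(-3.8333) + (1.3333)·(3.1667) + (0.3333)·(-1.8333) + (2.3333)·(1.1667) + (-2.6667)·(0.1667)) / 5 = 22.6667/5 = 4.5333
  s[X_2,X_2] = ((1.1667)·(1.1667) + (-3.8333)·(-3.8333) + (3.1667)·(3.1667) + (-1.8333)·(-1.8333) + (1.1667)·(1.1667) + (0.1667)·(0.1667)) / 5 = 30.8333/5 = 6.1667
  Sample standard deviations s_i = √(s[i,i]):
  s(X_1) = √(6.6667) = 2.582
  s(X_2) = √(6.1667) = 2.4833

Step 3 — r_{ij} = s_{ij} / (s_i · s_j):
  r[X_1,X_1] = 1 (diagonal).
  r[X_1,X_2] = 4.5333 / (2.582 · 2.4833) = 4.5333 / 6.4118 = 0.707
  r[X_2,X_2] = 1 (diagonal).

R is symmetric with unit diagonal. Assembling:

R = [[1, 0.707],
 [0.707, 1]]


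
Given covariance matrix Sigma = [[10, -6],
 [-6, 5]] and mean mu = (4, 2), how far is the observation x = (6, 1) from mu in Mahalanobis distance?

Step 1 — centre the observation: (x - mu) = (2, -1).

Step 2 — invert Sigma. det(Sigma) = 10·5 - (-6)² = 14.
  Sigma^{-1} = (1/det) · [[d, -b], [-b, a]] = [[0.3571, 0.4286],
 [0.4286, 0.7143]].

Step 3 — form the quadratic (x - mu)^T · Sigma^{-1} · (x - mu):
  Sigma^{-1} · (x - mu) = (0.2857, 0.1429).
  (x - mu)^T · [Sigma^{-1} · (x - mu)] = (2)·(0.2857) + (-1)·(0.1429) = 0.4286.

Step 4 — take square root: d = √(0.4286) ≈ 0.6547.

d(x, mu) = √(0.4286) ≈ 0.6547


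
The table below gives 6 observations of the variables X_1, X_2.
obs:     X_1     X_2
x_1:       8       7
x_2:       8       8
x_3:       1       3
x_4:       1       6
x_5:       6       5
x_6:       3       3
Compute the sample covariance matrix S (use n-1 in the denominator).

Step 1 — column means:
  mean(X_1) = (8 + 8 + 1 + 1 + 6 + 3) / 6 = 27/6 = 4.5
  mean(X_2) = (7 + 8 + 3 + 6 + 5 + 3) / 6 = 32/6 = 5.3333

Step 2 — sample covariance S[i,j] = (1/(n-1)) · Σ_k (x_{k,i} - mean_i) · (x_{k,j} - mean_j), with n-1 = 5.
  S[X_1,X_1] = ((3.5)·(3.5) + (3.5)·(3.5) + (-3.5)·(-3.5) + (-3.5)·(-3.5) + (1.5)·(1.5) + (-1.5)·(-1.5)) / 5 = 53.5/5 = 10.7
  S[X_1,X_2] = ((3.5)·(1.6667) + (3.5)·(2.6667) + (-3.5)·(-2.3333) + (-3.5)·(0.6667) + (1.5)·(-0.3333) + (-1.5)·(-2.3333)) / 5 = 24/5 = 4.8
  S[X_2,X_2] = ((1.6667)·(1.6667) + (2.6667)·(2.6667) + (-2.3333)·(-2.3333) + (0.6667)·(0.6667) + (-0.3333)·(-0.3333) + (-2.3333)·(-2.3333)) / 5 = 21.3333/5 = 4.2667

S is symmetric (S[j,i] = S[i,j]). Assembling:

S = [[10.7, 4.8],
 [4.8, 4.2667]]


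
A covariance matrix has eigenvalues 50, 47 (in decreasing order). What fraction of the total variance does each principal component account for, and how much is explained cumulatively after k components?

Step 1 — total variance = trace(Sigma) = Σ λ_i = 50 + 47 = 97.

Step 2 — fraction explained by component i = λ_i / Σ λ:
  PC1: 50/97 = 0.5155
  PC2: 47/97 = 0.4845

Step 3 — cumulative fraction after k components = (λ_1 + ... + λ_k) / Σ λ:
  k = 1: 50/97 = 0.5155
  k = 2: (50 + 47)/97 = 97/97 = 1

Summary (fraction, with percent):

explained: PC1 0.5155 (51.55%), PC2 0.4845 (48.45%);  cumulative: 0.5155, 1


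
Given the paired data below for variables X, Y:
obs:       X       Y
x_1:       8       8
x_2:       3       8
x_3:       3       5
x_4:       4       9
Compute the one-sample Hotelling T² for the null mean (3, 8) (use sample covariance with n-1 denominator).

Step 1 — sample mean vector:
  mean(X) = (8 + 3 + 3 + 4) / 4 = 18/4 = 4.5
  mean(Y) = (8 + 8 + 5 + 9) / 4 = 30/4 = 7.5
  x̄ = (4.5, 7.5),  deviation x̄ - mu_0 = (4.5, 7.5) - (3, 8) = (1.5, -0.5).

Step 2 — sample covariance matrix, S[i,j] = (1/(n-1)) · Σ_k (x_{k,i} - mean_i) · (x_{k,j} - mean_j), divisor n-1 = 3:
  S[X,X] = ((3.5)·(3.5) + (-1.5)·(-1.5) + (-1.5)·(-1.5) + (-0.5)·(-0.5)) / 3 = 17/3 = 5.6667
  S[X,Y] = ((3.5)·(0.5) + (-1.5)·(0.5) + (-1.5)·(-2.5) + (-0.5)·(1.5)) / 3 = 4/3 = 1.3333
  S[Y,Y] = ((0.5)·(0.5) + (0.5)·(0.5) + (-2.5)·(-2.5) + (1.5)·(1.5)) / 3 = 9/3 = 3
  S = [[5.6667, 1.3333],
 [1.3333, 3]].

Step 3 — invert S. det(S) = 5.6667·3 - (1.3333)² = 15.2222.
  S^{-1} = (1/det) · [[d, -b], [-b, a]] = [[0.1971, -0.0876],
 [-0.0876, 0.3723]].

Step 4 — quadratic form (x̄ - mu_0)^T · S^{-1} · (x̄ - mu_0):
  S^{-1} · (x̄ - mu_0) = (0.3394, -0.3175),
  (x̄ - mu_0)^T · [...] = (1.5)·(0.3394) + (-0.5)·(-0.3175) = 0.6679.

Step 5 — scale by n: T² = 4 · 0.6679 = 2.6715.

T² ≈ 2.6715


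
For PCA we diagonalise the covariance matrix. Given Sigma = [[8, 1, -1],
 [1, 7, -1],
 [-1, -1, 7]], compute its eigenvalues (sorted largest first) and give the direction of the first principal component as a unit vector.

Step 1 — characteristic polynomial p(λ) = det(λI - Sigma) = λ³ - tr·λ² + c_1·λ - det, where tr = trace, c_1 = sum of the principal 2×2 minors, det = det(Sigma):
  tr = 8 + 7 + 7 = 22,
  c_1 = (8·7 - (1)²) + (8·7 - (-1)²) + (7·7 - (-1)²) = 55 + 55 + 48 = 158,
  det = 8·(7·7 - (-1)²) - (1)·((1)·7 - (-1)·(-1)) + (-1)·((1)·(-1) - 7·(-1)) = 8·(48) - (1)·(6) + (-1)·(6) = 372.
  So p(λ) = λ³ - 22λ² + 158λ - 372.
Step 2 — look for an integer root (rational root theorem: any rational root is an integer divisor of 372). Testing λ = 6:
  p(6) = 216 - 792 + 948 - 372 = 0  ✓
  Dividing out (λ - 6): p(λ) = (λ - 6)(λ² - 16λ + 62).
Step 3 — remaining eigenvalues from the quadratic λ² - 16λ + 62 = 0:
  Δ = 16² - 4·62 = 256 - 248 = 8,  λ = (16 ± √8)/2 = (16 ± 2.8284)/2 ≈ 9.4142 or 6.5858.
  Sorted: λ_1 = 9.4142,  λ_2 = 6.5858,  λ_3 = 6  (check: sum = 22 = tr ✓).

Step 4 — unit eigenvector for λ_1 ≈ 9.4142: v spans the null space of (Sigma - λ_1 I), whose rows are
  r_1 = (-1.4142, 1, -1),  r_2 = (1, -2.4142, -1),  r_3 = (-1, -1, -2.4142).
  v is orthogonal to every row, so take v ∝ r_1 × r_2 = ((1)·(-1) - (-1)·(-2.4142), (-1)·(1) - (-1.4142)·(-1), (-1.4142)·(-2.4142) - (1)·(1)) ≈ (-3.4142, -2.4142, 2.4142).
  Rescale (multiply by -1 so the first nonzero entry is positive): u = (3.4142, 2.4142, -2.4142).
  ||u|| = √((3.4142)² + (2.4142)² + (-2.4142)²) = √(23.3137) ≈ 4.8284,  v_1 = u/||u|| ≈ (0.7071, 0.5, -0.5) (||v_1|| = 1).

λ_1 = 9.4142,  λ_2 = 6.5858,  λ_3 = 6;  v_1 ≈ (0.7071, 0.5, -0.5)


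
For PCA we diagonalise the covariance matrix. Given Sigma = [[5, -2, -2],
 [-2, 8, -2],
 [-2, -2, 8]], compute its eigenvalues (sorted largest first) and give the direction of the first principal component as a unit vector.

Step 1 — characteristic polynomial p(λ) = det(λI - Sigma) = λ³ - tr·λ² + c_1·λ - det, where tr = trace, c_1 = sum of the principal 2×2 minors, det = det(Sigma):
  tr = 5 + 8 + 8 = 21,
  c_1 = (5·8 - (-2)²) + (5·8 - (-2)²) + (8·8 - (-2)²) = 36 + 36 + 60 = 132,
  det = 5·(8·8 - (-2)²) - (-2)·((-2)·8 - (-2)·(-2)) + (-2)·((-2)·(-2) - 8·(-2)) = 5·(60) - (-2)·(-20) + (-2)·(20) = 220.
  So p(λ) = λ³ - 21λ² + 132λ - 220.
Step 2 — look for an integer root (rational root theorem: any rational root is an integer divisor of 220). Testing λ = 10:
  p(10) = 1000 - 2100 + 1320 - 220 = 0  ✓
  Dividing out (λ - 10): p(λ) = (λ - 10)(λ² - 11λ + 22).
Step 3 — remaining eigenvalues from the quadratic λ² - 11λ + 22 = 0:
  Δ = 11² - 4·22 = 121 - 88 = 33,  λ = (11 ± √33)/2 = (11 ± 5.7446)/2 ≈ 8.3723 or 2.6277.
  Sorted: λ_1 = 10,  λ_2 = 8.3723,  λ_3 = 2.6277  (check: sum = 21 = tr ✓).

Step 4 — unit eigenvector for λ_1 = 10: v spans the null space of (Sigma - λ_1 I), whose rows are
  r_1 = (-5, -2, -2),  r_2 = (-2, -2, -2),  r_3 = (-2, -2, -2).
  v is orthogonal to every row, so take v ∝ r_1 × r_2 = ((-2)·(-2) - (-2)·(-2), (-2)·(-2) - (-5)·(-2), (-5)·(-2) - (-2)·(-2)) = (0, -6, 6).
  Rescale (divide by 6; multiply by -1 so the first nonzero entry is positive): u = (0, 1, -1).
  ||u|| = √((0)² + (1)² + (-1)²) = √(2) ≈ 1.4142,  v_1 = u/||u|| ≈ (0, 0.7071, -0.7071) (||v_1|| = 1).

λ_1 = 10,  λ_2 = 8.3723,  λ_3 = 2.6277;  v_1 ≈ (0, 0.7071, -0.7071)


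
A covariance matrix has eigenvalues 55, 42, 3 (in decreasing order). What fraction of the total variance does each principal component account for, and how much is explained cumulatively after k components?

Step 1 — total variance = trace(Sigma) = Σ λ_i = 55 + 42 + 3 = 100.

Step 2 — fraction explained by component i = λ_i / Σ λ:
  PC1: 55/100 = 0.55
  PC2: 42/100 = 0.42
  PC3: 3/100 = 0.03

Step 3 — cumulative fraction after k components = (λ_1 + ... + λ_k) / Σ λ:
  k = 1: 55/100 = 0.55
  k = 2: (55 + 42)/100 = 97/100 = 0.97
  k = 3: (55 + 42 + 3)/100 = 100/100 = 1

Summary (fraction, with percent):

explained: PC1 0.55 (55%), PC2 0.42 (42%), PC3 0.03 (3%);  cumulative: 0.55, 0.97, 1


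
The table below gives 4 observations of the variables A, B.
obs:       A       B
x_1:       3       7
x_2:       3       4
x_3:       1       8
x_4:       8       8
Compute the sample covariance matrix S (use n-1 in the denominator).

Step 1 — column means:
  mean(A) = (3 + 3 + 1 + 8) / 4 = 15/4 = 3.75
  mean(B) = (7 + 4 + 8 + 8) / 4 = 27/4 = 6.75

Step 2 — sample covariance S[i,j] = (1/(n-1)) · Σ_k (x_{k,i} - mean_i) · (x_{k,j} - mean_j), with n-1 = 3.
  S[A,A] = ((-0.75)·(-0.75) + (-0.75)·(-0.75) + (-2.75)·(-2.75) + (4.25)·(4.25)) / 3 = 26.75/3 = 8.9167
  S[A,B] = ((-0.75)·(0.25) + (-0.75)·(-2.75) + (-2.75)·(1.25) + (4.25)·(1.25)) / 3 = 3.75/3 = 1.25
  S[B,B] = ((0.25)·(0.25) + (-2.75)·(-2.75) + (1.25)·(1.25) + (1.25)·(1.25)) / 3 = 10.75/3 = 3.5833

S is symmetric (S[j,i] = S[i,j]). Assembling:

S = [[8.9167, 1.25],
 [1.25, 3.5833]]


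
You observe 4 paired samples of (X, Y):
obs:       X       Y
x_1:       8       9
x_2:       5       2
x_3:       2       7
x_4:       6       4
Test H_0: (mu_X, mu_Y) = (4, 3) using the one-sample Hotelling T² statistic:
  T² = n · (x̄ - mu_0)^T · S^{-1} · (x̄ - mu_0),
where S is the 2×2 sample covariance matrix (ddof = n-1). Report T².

Step 1 — sample mean vector:
  mean(X) = (8 + 5 + 2 + 6) / 4 = 21/4 = 5.25
  mean(Y) = (9 + 2 + 7 + 4) / 4 = 22/4 = 5.5
  x̄ = (5.25, 5.5),  deviation x̄ - mu_0 = (5.25, 5.5) - (4, 3) = (1.25, 2.5).

Step 2 — sample covariance matrix, S[i,j] = (1/(n-1)) · Σ_k (x_{k,i} - mean_i) · (x_{k,j} - mean_j), divisor n-1 = 3:
  S[X,X] = ((2.75)·(2.75) + (-0.25)·(-0.25) + (-3.25)·(-3.25) + (0.75)·(0.75)) / 3 = 18.75/3 = 6.25
  S[X,Y] = ((2.75)·(3.5) + (-0.25)·(-3.5) + (-3.25)·(1.5) + (0.75)·(-1.5)) / 3 = 4.5/3 = 1.5
  S[Y,Y] = ((3.5)·(3.5) + (-3.5)·(-3.5) + (1.5)·(1.5) + (-1.5)·(-1.5)) / 3 = 29/3 = 9.6667
  S = [[6.25, 1.5],
 [1.5, 9.6667]].

Step 3 — invert S. det(S) = 6.25·9.6667 - (1.5)² = 58.1667.
  S^{-1} = (1/det) · [[d, -b], [-b, a]] = [[0.1662, -0.0258],
 [-0.0258, 0.1074]].

Step 4 — quadratic form (x̄ - mu_0)^T · S^{-1} · (x̄ - mu_0):
  S^{-1} · (x̄ - mu_0) = (0.1433, 0.2364),
  (x̄ - mu_0)^T · [...] = (1.25)·(0.1433) + (2.5)·(0.2364) = 0.7701.

Step 5 — scale by n: T² = 4 · 0.7701 = 3.0802.

T² ≈ 3.0802


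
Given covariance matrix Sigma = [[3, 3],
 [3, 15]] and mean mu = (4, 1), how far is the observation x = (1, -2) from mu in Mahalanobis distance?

Step 1 — centre the observation: (x - mu) = (-3, -3).

Step 2 — invert Sigma. det(Sigma) = 3·15 - (3)² = 36.
  Sigma^{-1} = (1/det) · [[d, -b], [-b, a]] = [[0.4167, -0.0833],
 [-0.0833, 0.0833]].

Step 3 — form the quadratic (x - mu)^T · Sigma^{-1} · (x - mu):
  Sigma^{-1} · (x - mu) = (-1, 0).
  (x - mu)^T · [Sigma^{-1} · (x - mu)] = (-3)·(-1) + (-3)·(0) = 3.

Step 4 — take square root: d = √(3) ≈ 1.7321.

d(x, mu) = √(3) ≈ 1.7321


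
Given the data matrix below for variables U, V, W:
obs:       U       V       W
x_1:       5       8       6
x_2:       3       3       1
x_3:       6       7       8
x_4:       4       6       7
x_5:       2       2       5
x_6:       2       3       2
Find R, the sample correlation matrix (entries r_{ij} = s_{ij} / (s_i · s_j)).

Step 1 — column means:
  mean(U) = (5 + 3 + 6 + 4 + 2 + 2) / 6 = 22/6 = 3.6667
  mean(V) = (8 + 3 + 7 + 6 + 2 + 3) / 6 = 29/6 = 4.8333
  mean(W) = (6 + 1 + 8 + 7 + 5 + 2) / 6 = 29/6 = 4.8333

Step 2 — sample variances and covariances s[i,j] = (1/(n-1)) · Σ_k (x_{k,i} - mean_i) · (x_{k,j} - mean_j), with n-1 = 5:
  s[U,U] = ((1.3333)·(1.3333) + (-0.6667)·(-0.6667) + (2.3333)·(2.3333) + (0.3333)·(0.3333) + (-1.6667)·(-1.6667) + (-1.6667)·(-1.6667)) / 5 = 13.3333/5 = 2.6667
  s[U,V] = ((1.3333)·(3.1667) + (-0.6667)·(-1.8333) + (2.3333)·(2.1667) + (0.3333)·(1.1667) + (-1.6667)·(-2.8333) + (-1.6667)·(-1.8333)) / 5 = 18.6667/5 = 3.7333
  s[U,W] = ((1.3333)·(1.1667) + (-0.6667)·(-3.8333) + (2.3333)·(3.1667) + (0.3333)·(2.1667) + (-1.6667)·(0.1667) + (-1.6667)·(-2.8333)) / 5 = 16.6667/5 = 3.3333
  s[V,V] = ((3.1667)·(3.1667) + (-1.8333)·(-1.8333) + (2.1667)·(2.1667) + (1.1667)·(1.1667) + (-2.8333)·(-2.8333) + (-1.8333)·(-1.8333)) / 5 = 30.8333/5 = 6.1667
  s[V,W] = ((3.1667)·(1.1667) + (-1.8333)·(-3.8333) + (2.1667)·(3.1667) + (1.1667)·(2.1667) + (-2.8333)·(0.1667) + (-1.8333)·(-2.8333)) / 5 = 24.8333/5 = 4.9667
  s[W,W] = ((1.1667)·(1.1667) + (-3.8333)·(-3.8333) + (3.1667)·(3.1667) + (2.1667)·(2.1667) + (0.1667)·(0.1667) + (-2.8333)·(-2.8333)) / 5 = 38.8333/5 = 7.7667
  Sample standard deviations s_i = √(s[i,i]):
  s(U) = √(2.6667) = 1.633
  s(V) = √(6.1667) = 2.4833
  s(W) = √(7.7667) = 2.7869

Step 3 — r_{ij} = s_{ij} / (s_i · s_j):
  r[U,U] = 1 (diagonal).
  r[U,V] = 3.7333 / (1.633 · 2.4833) = 3.7333 / 4.0552 = 0.9206
  r[U,W] = 3.3333 / (1.633 · 2.7869) = 3.3333 / 4.5509 = 0.7324
  r[V,V] = 1 (diagonal).
  r[V,W] = 4.9667 / (2.4833 · 2.7869) = 4.9667 / 6.9206 = 0.7177
  r[W,W] = 1 (diagonal).

R is symmetric with unit diagonal. Assembling:

R = [[1, 0.9206, 0.7324],
 [0.9206, 1, 0.7177],
 [0.7324, 0.7177, 1]]


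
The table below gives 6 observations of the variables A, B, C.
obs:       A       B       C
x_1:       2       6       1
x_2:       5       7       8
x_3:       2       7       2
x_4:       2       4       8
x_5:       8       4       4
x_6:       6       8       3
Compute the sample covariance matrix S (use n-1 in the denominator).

Step 1 — column means:
  mean(A) = (2 + 5 + 2 + 2 + 8 + 6) / 6 = 25/6 = 4.1667
  mean(B) = (6 + 7 + 7 + 4 + 4 + 8) / 6 = 36/6 = 6
  mean(C) = (1 + 8 + 2 + 8 + 4 + 3) / 6 = 26/6 = 4.3333

Step 2 — sample covariance S[i,j] = (1/(n-1)) · Σ_k (x_{k,i} - mean_i) · (x_{k,j} - mean_j), with n-1 = 5.
  S[A,A] = ((-2.1667)·(-2.1667) + (0.8333)·(0.8333) + (-2.1667)·(-2.1667) + (-2.1667)·(-2.1667) + (3.8333)·(3.8333) + (1.8333)·(1.8333)) / 5 = 32.8333/5 = 6.5667
  S[A,B] = ((-2.1667)·(0) + (0.8333)·(1) + (-2.1667)·(1) + (-2.1667)·(-2) + (3.8333)·(-2) + (1.8333)·(2)) / 5 = -1/5 = -0.2
  S[A,C] = ((-2.1667)·(-3.3333) + (0.8333)·(3.6667) + (-2.1667)·(-2.3333) + (-2.1667)·(3.6667) + (3.8333)·(-0.3333) + (1.8333)·(-1.3333)) / 5 = 3.6667/5 = 0.7333
  S[B,B] = ((0)·(0) + (1)·(1) + (1)·(1) + (-2)·(-2) + (-2)·(-2) + (2)·(2)) / 5 = 14/5 = 2.8
  S[B,C] = ((0)·(-3.3333) + (1)·(3.6667) + (1)·(-2.3333) + (-2)·(3.6667) + (-2)·(-0.3333) + (2)·(-1.3333)) / 5 = -8/5 = -1.6
  S[C,C] = ((-3.3333)·(-3.3333) + (3.6667)·(3.6667) + (-2.3333)·(-2.3333) + (3.6667)·(3.6667) + (-0.3333)·(-0.3333) + (-1.3333)·(-1.3333)) / 5 = 45.3333/5 = 9.0667

S is symmetric (S[j,i] = S[i,j]). Assembling:

S = [[6.5667, -0.2, 0.7333],
 [-0.2, 2.8, -1.6],
 [0.7333, -1.6, 9.0667]]


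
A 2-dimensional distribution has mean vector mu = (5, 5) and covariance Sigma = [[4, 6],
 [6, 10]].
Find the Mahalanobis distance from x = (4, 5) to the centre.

Step 1 — centre the observation: (x - mu) = (-1, 0).

Step 2 — invert Sigma. det(Sigma) = 4·10 - (6)² = 4.
  Sigma^{-1} = (1/det) · [[d, -b], [-b, a]] = [[2.5, -1.5],
 [-1.5, 1]].

Step 3 — form the quadratic (x - mu)^T · Sigma^{-1} · (x - mu):
  Sigma^{-1} · (x - mu) = (-2.5, 1.5).
  (x - mu)^T · [Sigma^{-1} · (x - mu)] = (-1)·(-2.5) + (0)·(1.5) = 2.5.

Step 4 — take square root: d = √(2.5) ≈ 1.5811.

d(x, mu) = √(2.5) ≈ 1.5811


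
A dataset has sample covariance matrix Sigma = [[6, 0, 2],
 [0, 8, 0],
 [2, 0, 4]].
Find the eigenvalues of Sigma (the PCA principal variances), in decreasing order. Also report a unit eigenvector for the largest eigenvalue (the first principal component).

Step 1 — characteristic polynomial p(λ) = det(λI - Sigma) = λ³ - tr·λ² + c_1·λ - det, where tr = trace, c_1 = sum of the principal 2×2 minors, det = det(Sigma):
  tr = 6 + 8 + 4 = 18,
  c_1 = (6·8 - (0)²) + (6·4 - (2)²) + (8·4 - (0)²) = 48 + 20 + 32 = 100,
  det = 6·(8·4 - (0)²) - (0)·((0)·4 - (0)·(2)) + (2)·((0)·(0) - 8·(2)) = 6·(32) - (0)·(0) + (2)·(-16) = 160.
  So p(λ) = λ³ - 18λ² + 100λ - 160.
Step 2 — look for an integer root (rational root theorem: any rational root is an integer divisor of 160). Testing λ = 8:
  p(8) = 512 - 1152 + 800 - 160 = 0  ✓
  Dividing out (λ - 8): p(λ) = (λ - 8)(λ² - 10λ + 20).
Step 3 — remaining eigenvalues from the quadratic λ² - 10λ + 20 = 0:
  Δ = 10² - 4·20 = 100 - 80 = 20,  λ = (10 ± √20)/2 = (10 ± 4.4721)/2 ≈ 7.2361 or 2.7639.
  Sorted: λ_1 = 8,  λ_2 = 7.2361,  λ_3 = 2.7639  (check: sum = 18 = tr ✓).

Step 4 — unit eigenvector for λ_1 = 8: v spans the null space of (Sigma - λ_1 I), whose rows are
  r_1 = (-2, 0, 2),  r_2 = (0, 0, 0),  r_3 = (2, 0, -4).
  v is orthogonal to every row, so take v ∝ r_1 × r_3 = ((0)·(-4) - (2)·(0), (2)·(2) - (-2)·(-4), (-2)·(0) - (0)·(2)) = (0, -4, 0).
  Rescale (divide by 4; multiply by -1 so the first nonzero entry is positive): u = (0, 1, 0).
  ||u|| = √((0)² + (1)² + (0)²) = √(1) = 1,  v_1 = u/||u|| ≈ (0, 1, 0) (||v_1|| = 1).

λ_1 = 8,  λ_2 = 7.2361,  λ_3 = 2.7639;  v_1 ≈ (0, 1, 0)


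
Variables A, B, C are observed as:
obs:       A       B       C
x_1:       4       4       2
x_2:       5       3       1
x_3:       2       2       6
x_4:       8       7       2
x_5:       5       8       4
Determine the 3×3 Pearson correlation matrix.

Step 1 — column means:
  mean(A) = (4 + 5 + 2 + 8 + 5) / 5 = 24/5 = 4.8
  mean(B) = (4 + 3 + 2 + 7 + 8) / 5 = 24/5 = 4.8
  mean(C) = (2 + 1 + 6 + 2 + 4) / 5 = 15/5 = 3

Step 2 — sample variances and covariances s[i,j] = (1/(n-1)) · Σ_k (x_{k,i} - mean_i) · (x_{k,j} - mean_j), with n-1 = 4:
  s[A,A] = ((-0.8)·(-0.8) + (0.2)·(0.2) + (-2.8)·(-2.8) + (3.2)·(3.2) + (0.2)·(0.2)) / 4 = 18.8/4 = 4.7
  s[A,B] = ((-0.8)·(-0.8) + (0.2)·(-1.8) + (-2.8)·(-2.8) + (3.2)·(2.2) + (0.2)·(3.2)) / 4 = 15.8/4 = 3.95
  s[A,C] = ((-0.8)·(-1) + (0.2)·(-2) + (-2.8)·(3) + (3.2)·(-1) + (0.2)·(1)) / 4 = -11/4 = -2.75
  s[B,B] = ((-0.8)·(-0.8) + (-1.8)·(-1.8) + (-2.8)·(-2.8) + (2.2)·(2.2) + (3.2)·(3.2)) / 4 = 26.8/4 = 6.7
  s[B,C] = ((-0.8)·(-1) + (-1.8)·(-2) + (-2.8)·(3) + (2.2)·(-1) + (3.2)·(1)) / 4 = -3/4 = -0.75
  s[C,C] = ((-1)·(-1) + (-2)·(-2) + (3)·(3) + (-1)·(-1) + (1)·(1)) / 4 = 16/4 = 4
  Sample standard deviations s_i = √(s[i,i]):
  s(A) = √(4.7) = 2.1679
  s(B) = √(6.7) = 2.5884
  s(C) = √(4) = 2

Step 3 — r_{ij} = s_{ij} / (s_i · s_j):
  r[A,A] = 1 (diagonal).
  r[A,B] = 3.95 / (2.1679 · 2.5884) = 3.95 / 5.6116 = 0.7039
  r[A,C] = -2.75 / (2.1679 · 2) = -2.75 / 4.3359 = -0.6342
  r[B,B] = 1 (diagonal).
  r[B,C] = -0.75 / (2.5884 · 2) = -0.75 / 5.1769 = -0.1449
  r[C,C] = 1 (diagonal).

R is symmetric with unit diagonal. Assembling:

R = [[1, 0.7039, -0.6342],
 [0.7039, 1, -0.1449],
 [-0.6342, -0.1449, 1]]


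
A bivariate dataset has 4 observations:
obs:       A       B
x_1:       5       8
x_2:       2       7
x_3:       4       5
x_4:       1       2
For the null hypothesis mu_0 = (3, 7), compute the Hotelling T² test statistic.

Step 1 — sample mean vector:
  mean(A) = (5 + 2 + 4 + 1) / 4 = 12/4 = 3
  mean(B) = (8 + 7 + 5 + 2) / 4 = 22/4 = 5.5
  x̄ = (3, 5.5),  deviation x̄ - mu_0 = (3, 5.5) - (3, 7) = (0, -1.5).

Step 2 — sample covariance matrix, S[i,j] = (1/(n-1)) · Σ_k (x_{k,i} - mean_i) · (x_{k,j} - mean_j), divisor n-1 = 3:
  S[A,A] = ((2)·(2) + (-1)·(-1) + (1)·(1) + (-2)·(-2)) / 3 = 10/3 = 3.3333
  S[A,B] = ((2)·(2.5) + (-1)·(1.5) + (1)·(-0.5) + (-2)·(-3.5)) / 3 = 10/3 = 3.3333
  S[B,B] = ((2.5)·(2.5) + (1.5)·(1.5) + (-0.5)·(-0.5) + (-3.5)·(-3.5)) / 3 = 21/3 = 7
  S = [[3.3333, 3.3333],
 [3.3333, 7]].

Step 3 — invert S. det(S) = 3.3333·7 - (3.3333)² = 12.2222.
  S^{-1} = (1/det) · [[d, -b], [-b, a]] = [[0.5727, -0.2727],
 [-0.2727, 0.2727]].

Step 4 — quadratic form (x̄ - mu_0)^T · S^{-1} · (x̄ - mu_0):
  S^{-1} · (x̄ - mu_0) = (0.4091, -0.4091),
  (x̄ - mu_0)^T · [...] = (0)·(0.4091) + (-1.5)·(-0.4091) = 0.6136.

Step 5 — scale by n: T² = 4 · 0.6136 = 2.4545.

T² ≈ 2.4545


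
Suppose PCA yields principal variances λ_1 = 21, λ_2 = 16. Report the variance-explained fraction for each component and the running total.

Step 1 — total variance = trace(Sigma) = Σ λ_i = 21 + 16 = 37.

Step 2 — fraction explained by component i = λ_i / Σ λ:
  PC1: 21/37 = 0.5676
  PC2: 16/37 = 0.4324

Step 3 — cumulative fraction after k components = (λ_1 + ... + λ_k) / Σ λ:
  k = 1: 21/37 = 0.5676
  k = 2: (21 + 16)/37 = 37/37 = 1

Summary (fraction, with percent):

explained: PC1 0.5676 (56.76%), PC2 0.4324 (43.24%);  cumulative: 0.5676, 1


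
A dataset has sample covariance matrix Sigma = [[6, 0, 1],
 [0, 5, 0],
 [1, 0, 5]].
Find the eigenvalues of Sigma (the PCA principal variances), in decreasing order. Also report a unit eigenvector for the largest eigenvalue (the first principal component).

Step 1 — characteristic polynomial p(λ) = det(λI - Sigma) = λ³ - tr·λ² + c_1·λ - det, where tr = trace, c_1 = sum of the principal 2×2 minors, det = det(Sigma):
  tr = 6 + 5 + 5 = 16,
  c_1 = (6·5 - (0)²) + (6·5 - (1)²) + (5·5 - (0)²) = 30 + 29 + 25 = 84,
  det = 6·(5·5 - (0)²) - (0)·((0)·5 - (0)·(1)) + (1)·((0)·(0) - 5·(1)) = 6·(25) - (0)·(0) + (1)·(-5) = 145.
  So p(λ) = λ³ - 16λ² + 84λ - 145.
Step 2 — look for an integer root (rational root theorem: any rational root is an integer divisor of 145). Testing λ = 5:
  p(5) = 125 - 400 + 420 - 145 = 0  ✓
  Dividing out (λ - 5): p(λ) = (λ - 5)(λ² - 11λ + 29).
Step 3 — remaining eigenvalues from the quadratic λ² - 11λ + 29 = 0:
  Δ = 11² - 4·29 = 121 - 116 = 5,  λ = (11 ± √5)/2 = (11 ± 2.2361)/2 ≈ 6.618 or 4.382.
  Sorted: λ_1 = 6.618,  λ_2 = 5,  λ_3 = 4.382  (check: sum = 16 = tr ✓).

Step 4 — unit eigenvector for λ_1 ≈ 6.618: v spans the null space of (Sigma - λ_1 I), whose rows are
  r_1 = (-0.618, 0, 1),  r_2 = (0, -1.618, 0),  r_3 = (1, 0, -1.618).
  v is orthogonal to every row, so take v ∝ r_1 × r_2 = ((0)·(0) - (1)·(-1.618), (1)·(0) - (-0.618)·(0), (-0.618)·(-1.618) - (0)·(0)) ≈ (1.618, 0, 1).
  Let u = (1.618, 0, 1).
  ||u|| = √((1.618)² + (0)² + (1)²) = √(3.618) ≈ 1.9021,  v_1 = u/||u|| ≈ (0.8507, 0, 0.5257) (||v_1|| = 1).

λ_1 = 6.618,  λ_2 = 5,  λ_3 = 4.382;  v_1 ≈ (0.8507, 0, 0.5257)


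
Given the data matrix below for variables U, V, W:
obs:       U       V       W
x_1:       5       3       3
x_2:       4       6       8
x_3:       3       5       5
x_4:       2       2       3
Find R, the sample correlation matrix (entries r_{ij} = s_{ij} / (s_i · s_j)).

Step 1 — column means:
  mean(U) = (5 + 4 + 3 + 2) / 4 = 14/4 = 3.5
  mean(V) = (3 + 6 + 5 + 2) / 4 = 16/4 = 4
  mean(W) = (3 + 8 + 5 + 3) / 4 = 19/4 = 4.75

Step 2 — sample variances and covariances s[i,j] = (1/(n-1)) · Σ_k (x_{k,i} - mean_i) · (x_{k,j} - mean_j), with n-1 = 3:
  s[U,U] = ((1.5)·(1.5) + (0.5)·(0.5) + (-0.5)·(-0.5) + (-1.5)·(-1.5)) / 3 = 5/3 = 1.6667
  s[U,V] = ((1.5)·(-1) + (0.5)·(2) + (-0.5)·(1) + (-1.5)·(-2)) / 3 = 2/3 = 0.6667
  s[U,W] = ((1.5)·(-1.75) + (0.5)·(3.25) + (-0.5)·(0.25) + (-1.5)·(-1.75)) / 3 = 1.5/3 = 0.5
  s[V,V] = ((-1)·(-1) + (2)·(2) + (1)·(1) + (-2)·(-2)) / 3 = 10/3 = 3.3333
  s[V,W] = ((-1)·(-1.75) + (2)·(3.25) + (1)·(0.25) + (-2)·(-1.75)) / 3 = 12/3 = 4
  s[W,W] = ((-1.75)·(-1.75) + (3.25)·(3.25) + (0.25)·(0.25) + (-1.75)·(-1.75)) / 3 = 16.75/3 = 5.5833
  Sample standard deviations s_i = √(s[i,i]):
  s(U) = √(1.6667) = 1.291
  s(V) = √(3.3333) = 1.8257
  s(W) = √(5.5833) = 2.3629

Step 3 — r_{ij} = s_{ij} / (s_i · s_j):
  r[U,U] = 1 (diagonal).
  r[U,V] = 0.6667 / (1.291 · 1.8257) = 0.6667 / 2.357 = 0.2828
  r[U,W] = 0.5 / (1.291 · 2.3629) = 0.5 / 3.0505 = 0.1639
  r[V,V] = 1 (diagonal).
  r[V,W] = 4 / (1.8257 · 2.3629) = 4 / 4.3141 = 0.9272
  r[W,W] = 1 (diagonal).

R is symmetric with unit diagonal. Assembling:

R = [[1, 0.2828, 0.1639],
 [0.2828, 1, 0.9272],
 [0.1639, 0.9272, 1]]


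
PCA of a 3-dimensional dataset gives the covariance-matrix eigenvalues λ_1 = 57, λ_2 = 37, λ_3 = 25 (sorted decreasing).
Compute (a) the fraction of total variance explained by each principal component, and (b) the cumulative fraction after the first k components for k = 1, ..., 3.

Step 1 — total variance = trace(Sigma) = Σ λ_i = 57 + 37 + 25 = 119.

Step 2 — fraction explained by component i = λ_i / Σ λ:
  PC1: 57/119 = 0.479
  PC2: 37/119 = 0.3109
  PC3: 25/119 = 0.2101

Step 3 — cumulative fraction after k components = (λ_1 + ... + λ_k) / Σ λ:
  k = 1: 57/119 = 0.479
  k = 2: (57 + 37)/119 = 94/119 = 0.7899
  k = 3: (57 + 37 + 25)/119 = 119/119 = 1

Summary (fraction, with percent):

explained: PC1 0.479 (47.9%), PC2 0.3109 (31.09%), PC3 0.2101 (21.01%);  cumulative: 0.479, 0.7899, 1


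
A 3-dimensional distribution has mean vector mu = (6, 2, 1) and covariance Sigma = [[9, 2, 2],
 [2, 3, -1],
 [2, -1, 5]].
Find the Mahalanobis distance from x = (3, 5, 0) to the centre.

Step 1 — centre the observation: (x - mu) = (-3, 3, -1).

Step 2 — invert Sigma (cofactor / det for 3×3, or solve directly):
  Sigma^{-1} = [[0.1628, -0.1395, -0.093],
 [-0.1395, 0.4767, 0.1512],
 [-0.093, 0.1512, 0.2674]].

Step 3 — form the quadratic (x - mu)^T · Sigma^{-1} · (x - mu):
  Sigma^{-1} · (x - mu) = (-0.814, 1.6977, 0.4651).
  (x - mu)^T · [Sigma^{-1} · (x - mu)] = (-3)·(-0.814) + (3)·(1.6977) + (-1)·(0.4651) = 7.0698.

Step 4 — take square root: d = √(7.0698) ≈ 2.6589.

d(x, mu) = √(7.0698) ≈ 2.6589


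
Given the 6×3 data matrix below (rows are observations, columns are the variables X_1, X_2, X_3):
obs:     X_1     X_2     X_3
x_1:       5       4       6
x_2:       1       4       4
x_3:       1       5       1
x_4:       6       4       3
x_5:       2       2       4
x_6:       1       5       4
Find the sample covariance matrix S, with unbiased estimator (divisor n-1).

Step 1 — column means:
  mean(X_1) = (5 + 1 + 1 + 6 + 2 + 1) / 6 = 16/6 = 2.6667
  mean(X_2) = (4 + 4 + 5 + 4 + 2 + 5) / 6 = 24/6 = 4
  mean(X_3) = (6 + 4 + 1 + 3 + 4 + 4) / 6 = 22/6 = 3.6667

Step 2 — sample covariance S[i,j] = (1/(n-1)) · Σ_k (x_{k,i} - mean_i) · (x_{k,j} - mean_j), with n-1 = 5.
  S[X_1,X_1] = ((2.3333)·(2.3333) + (-1.6667)·(-1.6667) + (-1.6667)·(-1.6667) + (3.3333)·(3.3333) + (-0.6667)·(-0.6667) + (-1.6667)·(-1.6667)) / 5 = 25.3333/5 = 5.0667
  S[X_1,X_2] = ((2.3333)·(0) + (-1.6667)·(0) + (-1.6667)·(1) + (3.3333)·(0) + (-0.6667)·(-2) + (-1.6667)·(1)) / 5 = -2/5 = -0.4
  S[X_1,X_3] = ((2.3333)·(2.3333) + (-1.6667)·(0.3333) + (-1.6667)·(-2.6667) + (3.3333)·(-0.6667) + (-0.6667)·(0.3333) + (-1.6667)·(0.3333)) / 5 = 6.3333/5 = 1.2667
  S[X_2,X_2] = ((0)·(0) + (0)·(0) + (1)·(1) + (0)·(0) + (-2)·(-2) + (1)·(1)) / 5 = 6/5 = 1.2
  S[X_2,X_3] = ((0)·(2.3333) + (0)·(0.3333) + (1)·(-2.6667) + (0)·(-0.6667) + (-2)·(0.3333) + (1)·(0.3333)) / 5 = -3/5 = -0.6
  S[X_3,X_3] = ((2.3333)·(2.3333) + (0.3333)·(0.3333) + (-2.6667)·(-2.6667) + (-0.6667)·(-0.6667) + (0.3333)·(0.3333) + (0.3333)·(0.3333)) / 5 = 13.3333/5 = 2.6667

S is symmetric (S[j,i] = S[i,j]). Assembling:

S = [[5.0667, -0.4, 1.2667],
 [-0.4, 1.2, -0.6],
 [1.2667, -0.6, 2.6667]]


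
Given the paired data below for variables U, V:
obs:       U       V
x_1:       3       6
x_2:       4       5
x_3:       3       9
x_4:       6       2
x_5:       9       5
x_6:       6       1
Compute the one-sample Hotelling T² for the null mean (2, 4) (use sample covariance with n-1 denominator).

Step 1 — sample mean vector:
  mean(U) = (3 + 4 + 3 + 6 + 9 + 6) / 6 = 31/6 = 5.1667
  mean(V) = (6 + 5 + 9 + 2 + 5 + 1) / 6 = 28/6 = 4.6667
  x̄ = (5.1667, 4.6667),  deviation x̄ - mu_0 = (5.1667, 4.6667) - (2, 4) = (3.1667, 0.6667).

Step 2 — sample covariance matrix, S[i,j] = (1/(n-1)) · Σ_k (x_{k,i} - mean_i) · (x_{k,j} - mean_j), divisor n-1 = 5:
  S[U,U] = ((-2.1667)·(-2.1667) + (-1.1667)·(-1.1667) + (-2.1667)·(-2.1667) + (0.8333)·(0.8333) + (3.8333)·(3.8333) + (0.8333)·(0.8333)) / 5 = 26.8333/5 = 5.3667
  S[U,V] = ((-2.1667)·(1.3333) + (-1.1667)·(0.3333) + (-2.1667)·(4.3333) + (0.8333)·(-2.6667) + (3.8333)·(0.3333) + (0.8333)·(-3.6667)) / 5 = -16.6667/5 = -3.3333
  S[V,V] = ((1.3333)·(1.3333) + (0.3333)·(0.3333) + (4.3333)·(4.3333) + (-2.6667)·(-2.6667) + (0.3333)·(0.3333) + (-3.6667)·(-3.6667)) / 5 = 41.3333/5 = 8.2667
  S = [[5.3667, -3.3333],
 [-3.3333, 8.2667]].

Step 3 — invert S. det(S) = 5.3667·8.2667 - (-3.3333)² = 33.2533.
  S^{-1} = (1/det) · [[d, -b], [-b, a]] = [[0.2486, 0.1002],
 [0.1002, 0.1614]].

Step 4 — quadratic form (x̄ - mu_0)^T · S^{-1} · (x̄ - mu_0):
  S^{-1} · (x̄ - mu_0) = (0.854, 0.425),
  (x̄ - mu_0)^T · [...] = (3.1667)·(0.854) + (0.6667)·(0.425) = 2.9878.

Step 5 — scale by n: T² = 6 · 2.9878 = 17.927.

T² ≈ 17.927


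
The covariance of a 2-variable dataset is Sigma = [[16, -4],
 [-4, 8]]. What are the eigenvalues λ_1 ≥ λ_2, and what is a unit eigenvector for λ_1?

Step 1 — characteristic polynomial of 2×2 Sigma:
  det(Sigma - λI) = λ² - trace · λ + det = 0.
  trace = 16 + 8 = 24, det = 16·8 - (-4)² = 112.
Step 2 — discriminant:
  Δ = trace² - 4·det = 576 - 448 = 128.
Step 3 — eigenvalues:
  λ = (trace ± √Δ)/2 = (24 ± 11.3137)/2,
  λ_1 = 17.6569,  λ_2 = 6.3431.

Step 4 — unit eigenvector for λ_1: solve (Sigma - λ_1 I)v = 0. First row:
  (16 - 17.6569)·v_x + (-4)·v_y = 0, i.e. (-1.6569)·v_x + (-4)·v_y = 0,
  so v ∝ (b, λ_1 - a) = (-4, 1.6569); multiply by -1 so the first entry is positive: u = (4, -1.6569).
  ||u|| = √((4)² + (-1.6569)²) = √(18.7452) ≈ 4.3296,
  v_1 = u/||u|| ≈ (0.9239, -0.3827) (||v_1|| = 1).

λ_1 = 17.6569,  λ_2 = 6.3431;  v_1 ≈ (0.9239, -0.3827)


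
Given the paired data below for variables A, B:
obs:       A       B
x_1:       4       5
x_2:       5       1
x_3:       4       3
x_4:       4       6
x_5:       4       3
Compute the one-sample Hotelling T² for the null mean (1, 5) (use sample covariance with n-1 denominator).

Step 1 — sample mean vector:
  mean(A) = (4 + 5 + 4 + 4 + 4) / 5 = 21/5 = 4.2
  mean(B) = (5 + 1 + 3 + 6 + 3) / 5 = 18/5 = 3.6
  x̄ = (4.2, 3.6),  deviation x̄ - mu_0 = (4.2, 3.6) - (1, 5) = (3.2, -1.4).

Step 2 — sample covariance matrix, S[i,j] = (1/(n-1)) · Σ_k (x_{k,i} - mean_i) · (x_{k,j} - mean_j), divisor n-1 = 4:
  S[A,A] = ((-0.2)·(-0.2) + (0.8)·(0.8) + (-0.2)·(-0.2) + (-0.2)·(-0.2) + (-0.2)·(-0.2)) / 4 = 0.8/4 = 0.2
  S[A,B] = ((-0.2)·(1.4) + (0.8)·(-2.6) + (-0.2)·(-0.6) + (-0.2)·(2.4) + (-0.2)·(-0.6)) / 4 = -2.6/4 = -0.65
  S[B,B] = ((1.4)·(1.4) + (-2.6)·(-2.6) + (-0.6)·(-0.6) + (2.4)·(2.4) + (-0.6)·(-0.6)) / 4 = 15.2/4 = 3.8
  S = [[0.2, -0.65],
 [-0.65, 3.8]].

Step 3 — invert S. det(S) = 0.2·3.8 - (-0.65)² = 0.3375.
  S^{-1} = (1/det) · [[d, -b], [-b, a]] = [[11.2593, 1.9259],
 [1.9259, 0.5926]].

Step 4 — quadratic form (x̄ - mu_0)^T · S^{-1} · (x̄ - mu_0):
  S^{-1} · (x̄ - mu_0) = (33.3333, 5.3333),
  (x̄ - mu_0)^T · [...] = (3.2)·(33.3333) + (-1.4)·(5.3333) = 99.2.

Step 5 — scale by n: T² = 5 · 99.2 = 496.

T² ≈ 496


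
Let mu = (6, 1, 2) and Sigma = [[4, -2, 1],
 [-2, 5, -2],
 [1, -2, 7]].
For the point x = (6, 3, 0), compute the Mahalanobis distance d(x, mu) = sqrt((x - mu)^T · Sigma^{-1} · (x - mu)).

Step 1 — centre the observation: (x - mu) = (0, 2, -2).

Step 2 — invert Sigma (cofactor / det for 3×3, or solve directly):
  Sigma^{-1} = [[0.3131, 0.1212, -0.0101],
 [0.1212, 0.2727, 0.0606],
 [-0.0101, 0.0606, 0.1616]].

Step 3 — form the quadratic (x - mu)^T · Sigma^{-1} · (x - mu):
  Sigma^{-1} · (x - mu) = (0.2626, 0.4242, -0.202).
  (x - mu)^T · [Sigma^{-1} · (x - mu)] = (0)·(0.2626) + (2)·(0.4242) + (-2)·(-0.202) = 1.2525.

Step 4 — take square root: d = √(1.2525) ≈ 1.1192.

d(x, mu) = √(1.2525) ≈ 1.1192


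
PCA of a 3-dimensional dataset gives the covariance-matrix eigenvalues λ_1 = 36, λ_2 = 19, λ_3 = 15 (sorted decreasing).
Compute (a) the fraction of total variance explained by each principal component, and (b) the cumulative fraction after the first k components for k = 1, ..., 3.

Step 1 — total variance = trace(Sigma) = Σ λ_i = 36 + 19 + 15 = 70.

Step 2 — fraction explained by component i = λ_i / Σ λ:
  PC1: 36/70 = 0.5143
  PC2: 19/70 = 0.2714
  PC3: 15/70 = 0.2143

Step 3 — cumulative fraction after k components = (λ_1 + ... + λ_k) / Σ λ:
  k = 1: 36/70 = 0.5143
  k = 2: (36 + 19)/70 = 55/70 = 0.7857
  k = 3: (36 + 19 + 15)/70 = 70/70 = 1

Summary (fraction, with percent):

explained: PC1 0.5143 (51.43%), PC2 0.2714 (27.14%), PC3 0.2143 (21.43%);  cumulative: 0.5143, 0.7857, 1


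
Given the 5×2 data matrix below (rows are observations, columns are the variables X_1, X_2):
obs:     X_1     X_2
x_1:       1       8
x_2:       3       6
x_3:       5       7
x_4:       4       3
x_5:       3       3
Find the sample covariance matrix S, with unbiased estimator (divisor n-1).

Step 1 — column means:
  mean(X_1) = (1 + 3 + 5 + 4 + 3) / 5 = 16/5 = 3.2
  mean(X_2) = (8 + 6 + 7 + 3 + 3) / 5 = 27/5 = 5.4

Step 2 — sample covariance S[i,j] = (1/(n-1)) · Σ_k (x_{k,i} - mean_i) · (x_{k,j} - mean_j), with n-1 = 4.
  S[X_1,X_1] = ((-2.2)·(-2.2) + (-0.2)·(-0.2) + (1.8)·(1.8) + (0.8)·(0.8) + (-0.2)·(-0.2)) / 4 = 8.8/4 = 2.2
  S[X_1,X_2] = ((-2.2)·(2.6) + (-0.2)·(0.6) + (1.8)·(1.6) + (0.8)·(-2.4) + (-0.2)·(-2.4)) / 4 = -4.4/4 = -1.1
  S[X_2,X_2] = ((2.6)·(2.6) + (0.6)·(0.6) + (1.6)·(1.6) + (-2.4)·(-2.4) + (-2.4)·(-2.4)) / 4 = 21.2/4 = 5.3

S is symmetric (S[j,i] = S[i,j]). Assembling:

S = [[2.2, -1.1],
 [-1.1, 5.3]]


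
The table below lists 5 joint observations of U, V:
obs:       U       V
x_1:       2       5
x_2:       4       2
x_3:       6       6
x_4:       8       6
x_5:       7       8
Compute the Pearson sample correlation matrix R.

Step 1 — column means:
  mean(U) = (2 + 4 + 6 + 8 + 7) / 5 = 27/5 = 5.4
  mean(V) = (5 + 2 + 6 + 6 + 8) / 5 = 27/5 = 5.4

Step 2 — sample variances and covariances s[i,j] = (1/(n-1)) · Σ_k (x_{k,i} - mean_i) · (x_{k,j} - mean_j), with n-1 = 4:
  s[U,U] = ((-3.4)·(-3.4) + (-1.4)·(-1.4) + (0.6)·(0.6) + (2.6)·(2.6) + (1.6)·(1.6)) / 4 = 23.2/4 = 5.8
  s[U,V] = ((-3.4)·(-0.4) + (-1.4)·(-3.4) + (0.6)·(0.6) + (2.6)·(0.6) + (1.6)·(2.6)) / 4 = 12.2/4 = 3.05
  s[V,V] = ((-0.4)·(-0.4) + (-3.4)·(-3.4) + (0.6)·(0.6) + (0.6)·(0.6) + (2.6)·(2.6)) / 4 = 19.2/4 = 4.8
  Sample standard deviations s_i = √(s[i,i]):
  s(U) = √(5.8) = 2.4083
  s(V) = √(4.8) = 2.1909

Step 3 — r_{ij} = s_{ij} / (s_i · s_j):
  r[U,U] = 1 (diagonal).
  r[U,V] = 3.05 / (2.4083 · 2.1909) = 3.05 / 5.2764 = 0.578
  r[V,V] = 1 (diagonal).

R is symmetric with unit diagonal. Assembling:

R = [[1, 0.578],
 [0.578, 1]]


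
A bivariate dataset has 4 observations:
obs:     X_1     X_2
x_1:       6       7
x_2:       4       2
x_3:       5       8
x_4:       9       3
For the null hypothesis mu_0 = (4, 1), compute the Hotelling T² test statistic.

Step 1 — sample mean vector:
  mean(X_1) = (6 + 4 + 5 + 9) / 4 = 24/4 = 6
  mean(X_2) = (7 + 2 + 8 + 3) / 4 = 20/4 = 5
  x̄ = (6, 5),  deviation x̄ - mu_0 = (6, 5) - (4, 1) = (2, 4).

Step 2 — sample covariance matrix, S[i,j] = (1/(n-1)) · Σ_k (x_{k,i} - mean_i) · (x_{k,j} - mean_j), divisor n-1 = 3:
  S[X_1,X_1] = ((0)·(0) + (-2)·(-2) + (-1)·(-1) + (3)·(3)) / 3 = 14/3 = 4.6667
  S[X_1,X_2] = ((0)·(2) + (-2)·(-3) + (-1)·(3) + (3)·(-2)) / 3 = -3/3 = -1
  S[X_2,X_2] = ((2)·(2) + (-3)·(-3) + (3)·(3) + (-2)·(-2)) / 3 = 26/3 = 8.6667
  S = [[4.6667, -1],
 [-1, 8.6667]].

Step 3 — invert S. det(S) = 4.6667·8.6667 - (-1)² = 39.4444.
  S^{-1} = (1/det) · [[d, -b], [-b, a]] = [[0.2197, 0.0254],
 [0.0254, 0.1183]].

Step 4 — quadratic form (x̄ - mu_0)^T · S^{-1} · (x̄ - mu_0):
  S^{-1} · (x̄ - mu_0) = (0.5408, 0.5239),
  (x̄ - mu_0)^T · [...] = (2)·(0.5408) + (4)·(0.5239) = 3.1775.

Step 5 — scale by n: T² = 4 · 3.1775 = 12.7099.

T² ≈ 12.7099
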